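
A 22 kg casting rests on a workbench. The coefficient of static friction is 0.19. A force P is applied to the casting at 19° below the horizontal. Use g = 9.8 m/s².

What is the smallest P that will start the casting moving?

N = m g + P sin α (the push presses the casting into the workbench).
At impending slip, P cos α = μ_s N = μ_s (m g + P sin α).
Solving: P (cos α − μ_s sin α) = μ_s m g → P = 0.19×216/(cos 19° − 0.19 sin 19°) = 41/0.8837 = 46.4 N.

P ≈ 46.4 N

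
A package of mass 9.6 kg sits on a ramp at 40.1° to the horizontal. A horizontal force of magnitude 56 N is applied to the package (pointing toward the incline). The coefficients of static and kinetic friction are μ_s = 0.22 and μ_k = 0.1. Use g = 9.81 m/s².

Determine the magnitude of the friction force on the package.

The horizontal push has a component P sin θ into the surface, so N = m g cos θ + P sin θ = 72.04 + 36.07 = 108.1 N.
Along the incline, the net driving force (taking up-slope positive) is P cos θ − m g sin θ = 42.84 − 60.66 = -17.83 N, so equilibrium requires friction f = 17.83 N (up-slope).
Maximum static friction: μ_s N = 0.22 × 108.1 = 23.78 N.
Since 17.83 N is within the 23.78 N limit, the package stays put and friction is exactly 17.8 N.

f ≈ 17.8 N (up the incline)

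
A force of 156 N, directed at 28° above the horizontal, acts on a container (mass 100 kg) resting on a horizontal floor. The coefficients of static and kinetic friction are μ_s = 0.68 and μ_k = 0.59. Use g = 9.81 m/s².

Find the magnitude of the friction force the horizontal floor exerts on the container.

f ≈ 138 N

N = m g − P sin α = 981 − 156×sin 28° = 907.8 N.
For equilibrium, f = P cos α = 156×cos 28° = 137.7 N.
μ_s N = 0.68 × 907.8 = 617.3 N.
137.7 ≤ 617.3 N → static; friction equals the required 138 N.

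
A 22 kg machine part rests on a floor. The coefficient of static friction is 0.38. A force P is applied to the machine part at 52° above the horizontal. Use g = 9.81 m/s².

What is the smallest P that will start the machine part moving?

P ≈ 89.6 N

N = m g − P sin α (the pull lifts the machine part).
At impending slip, P cos α = μ_s N = μ_s (m g − P sin α).
Solving: P (cos α + μ_s sin α) = μ_s m g → P = 0.38×216/(cos 52° + 0.38 sin 52°) = 82/0.9151 = 89.6 N.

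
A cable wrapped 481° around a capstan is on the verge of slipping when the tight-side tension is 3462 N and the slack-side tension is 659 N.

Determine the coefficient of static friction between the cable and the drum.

μ ≈ 0.198

T₂/T₁ = e^{μβ} → μ = ln(T₂/T₁)/β.
β = 481° = 8.395 rad.
μ = ln(3462/659)/8.395 = ln(5.253)/8.395 = 0.198.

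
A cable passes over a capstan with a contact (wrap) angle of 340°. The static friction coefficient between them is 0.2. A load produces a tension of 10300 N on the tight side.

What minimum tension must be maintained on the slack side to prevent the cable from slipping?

T_min ≈ 3140 N

Capstan equation at impending slip: T_tight/T_slack = e^{μβ}.
β = 340° = 5.934 rad; e^{μβ} = e^{0.2×5.934} = 3.277.
T_slack = T_tight / e^{μβ} = 10300 / 3.277 = 3140 N.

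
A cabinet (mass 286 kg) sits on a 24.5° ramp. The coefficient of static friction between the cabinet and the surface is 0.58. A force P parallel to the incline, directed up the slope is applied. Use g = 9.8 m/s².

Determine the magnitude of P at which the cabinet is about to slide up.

At impending motion up the slope, friction acts down-slope at its limit: f = μ_s N.
P is parallel to the surface, so N = m g cos θ = 2550 N.
Along the incline: P = m g sin θ + μ_s N = 1160 + 0.58×2550 = 2640 N.

P ≈ 2640 N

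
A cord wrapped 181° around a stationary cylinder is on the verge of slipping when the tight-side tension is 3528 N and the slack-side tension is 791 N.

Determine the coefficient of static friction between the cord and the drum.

T₂/T₁ = e^{μβ} → μ = ln(T₂/T₁)/β.
β = 181° = 3.159 rad.
μ = ln(3528/791)/3.159 = ln(4.46)/3.159 = 0.473.

μ ≈ 0.473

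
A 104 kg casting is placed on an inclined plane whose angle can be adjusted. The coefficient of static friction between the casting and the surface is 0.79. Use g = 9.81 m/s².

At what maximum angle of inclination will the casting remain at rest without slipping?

θ_max ≈ 38.3°

At the slip threshold, m g sin θ = μ_s · m g cos θ, so tan θ = μ_s.
θ_max = arctan(0.79) = 38.3°.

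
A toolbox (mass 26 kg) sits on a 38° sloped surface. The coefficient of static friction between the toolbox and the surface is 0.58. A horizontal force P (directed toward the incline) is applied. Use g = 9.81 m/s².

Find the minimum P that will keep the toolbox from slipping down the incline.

The toolbox tends to slide down (tan θ > μ_s), so at the point of impending slip friction acts up-slope at its limit: f = μ_s N.
Perpendicular to the incline: N = m g cos θ + P sin θ.
Along the incline: P cos θ + μ_s N = m g sin θ, i.e. P cos θ + μ_s (m g cos θ + P sin θ) = m g sin θ.
Solving, P (cos θ + μ_s sin θ) = m g (sin θ − μ_s cos θ), so P = 255×0.1586/1.145 = 35.3 N.

P_min ≈ 35.3 N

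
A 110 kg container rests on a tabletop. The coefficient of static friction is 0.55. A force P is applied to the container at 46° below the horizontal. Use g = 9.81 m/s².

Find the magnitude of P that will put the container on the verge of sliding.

P ≈ 1980 N

N = m g + P sin α (the push presses the container into the tabletop).
At impending slip, P cos α = μ_s N = μ_s (m g + P sin α).
Solving: P (cos α − μ_s sin α) = μ_s m g → P = 0.55×1080/(cos 46° − 0.55 sin 46°) = 594/0.299 = 1980 N.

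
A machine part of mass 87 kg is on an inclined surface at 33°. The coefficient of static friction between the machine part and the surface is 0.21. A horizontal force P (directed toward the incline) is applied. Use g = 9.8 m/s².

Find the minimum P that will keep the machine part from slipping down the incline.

The machine part tends to slide down (tan θ > μ_s), so at the point of impending slip friction acts up-slope at its limit: f = μ_s N.
Perpendicular to the incline: N = m g cos θ + P sin θ.
Along the incline: P cos θ + μ_s N = m g sin θ, i.e. P cos θ + μ_s (m g cos θ + P sin θ) = m g sin θ.
Solving, P (cos θ + μ_s sin θ) = m g (sin θ − μ_s cos θ), so P = 853×0.3685/0.953 = 330 N.

P_min ≈ 330 N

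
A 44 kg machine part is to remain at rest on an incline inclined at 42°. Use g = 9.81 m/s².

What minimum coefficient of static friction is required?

At the slip threshold m g sin θ = μ_s m g cos θ, so μ_s,min = tan θ.
μ_s,min = tan 42° = 0.9.

μ_s,min ≈ 0.9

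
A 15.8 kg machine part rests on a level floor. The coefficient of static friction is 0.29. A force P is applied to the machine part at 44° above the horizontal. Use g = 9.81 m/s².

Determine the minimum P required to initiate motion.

N = m g − P sin α (the pull lifts the machine part).
At impending slip, P cos α = μ_s N = μ_s (m g − P sin α).
Solving: P (cos α + μ_s sin α) = μ_s m g → P = 0.29×155/(cos 44° + 0.29 sin 44°) = 44.9/0.9208 = 48.8 N.

P ≈ 48.8 N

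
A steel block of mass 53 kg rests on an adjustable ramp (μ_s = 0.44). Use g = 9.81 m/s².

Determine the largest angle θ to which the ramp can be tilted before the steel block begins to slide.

At the slip threshold, m g sin θ = μ_s · m g cos θ, so tan θ = μ_s.
θ_max = arctan(0.44) = 23.7°.

θ_max ≈ 23.7°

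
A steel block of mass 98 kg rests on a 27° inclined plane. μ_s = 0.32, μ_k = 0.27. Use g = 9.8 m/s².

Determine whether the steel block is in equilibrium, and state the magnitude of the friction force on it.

N = m g cos θ = 856 N.
Down-slope weight component: m g sin θ = 436 N.
μ_s N = 274 N.
436 > 274 N, so it slides; kinetic friction f = μ_k N = 0.27×856 = 231 N.

f ≈ 231 N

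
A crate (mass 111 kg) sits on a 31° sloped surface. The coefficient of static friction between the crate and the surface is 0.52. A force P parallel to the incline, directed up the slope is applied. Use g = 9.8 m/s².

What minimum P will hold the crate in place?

The crate tends to slide down (tan θ > μ_s), so at the point of impending slip friction acts up-slope at its limit: f = μ_s N.
P is parallel to the surface, so N = m g cos θ = 932 N.
Along the incline: P + μ_s N = m g sin θ, so P = 560 − 0.52×932 = 75.4 N.

P_min ≈ 75.4 N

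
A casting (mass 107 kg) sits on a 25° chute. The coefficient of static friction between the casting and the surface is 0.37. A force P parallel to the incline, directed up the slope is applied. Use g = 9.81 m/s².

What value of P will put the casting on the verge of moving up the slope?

At impending motion up the slope, friction acts down-slope at its limit: f = μ_s N.
P is parallel to the surface, so N = m g cos θ = 951 N.
Along the incline: P = m g sin θ + μ_s N = 444 + 0.37×951 = 796 N.

P ≈ 796 N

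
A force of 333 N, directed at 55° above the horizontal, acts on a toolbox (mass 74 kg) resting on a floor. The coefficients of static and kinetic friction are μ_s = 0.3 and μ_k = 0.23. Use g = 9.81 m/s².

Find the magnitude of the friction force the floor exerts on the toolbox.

f ≈ 104 N

Vertical equilibrium gives N = m g − P sin α = 453.2 N.
The horizontal driving force is P cos α = 191 N, so equilibrium needs friction f = 191 N.
The static-friction limit is μ_s N = 135.9 N.
191 > 135.9 N → the toolbox slides; f = μ_k N = 0.23×453.2 = 104 N.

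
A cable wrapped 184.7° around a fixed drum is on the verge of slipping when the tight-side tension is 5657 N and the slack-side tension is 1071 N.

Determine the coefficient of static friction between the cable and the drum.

T₂/T₁ = e^{μβ} → μ = ln(T₂/T₁)/β.
β = 184.7° = 3.224 rad.
μ = ln(5657/1071)/3.224 = ln(5.282)/3.224 = 0.516.

μ ≈ 0.516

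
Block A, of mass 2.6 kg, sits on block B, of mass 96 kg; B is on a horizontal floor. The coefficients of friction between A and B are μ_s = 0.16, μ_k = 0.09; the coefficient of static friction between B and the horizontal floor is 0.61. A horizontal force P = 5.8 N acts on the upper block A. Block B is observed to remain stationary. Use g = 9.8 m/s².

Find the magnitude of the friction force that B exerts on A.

f ≈ 2.29 N

Normal force at the A–B interface: N₁ = m_A g = 25.48 N.
Maximum static friction on A from B: μ_s N₁ = 0.16×25.48 = 4.077 N.
P = 5.8 N exceeds that limit, so A slips over B and the interface friction becomes kinetic: f₁ = μ_k N₁ = 0.09×25.48 = 2.29 N.
B experiences an equal 2.29 N forward from A (third law). B is in equilibrium, so the floor supplies f₂ = 2.29 N of static friction (limit μ_s(m_A+m_B)g = 589.4 N, not exceeded).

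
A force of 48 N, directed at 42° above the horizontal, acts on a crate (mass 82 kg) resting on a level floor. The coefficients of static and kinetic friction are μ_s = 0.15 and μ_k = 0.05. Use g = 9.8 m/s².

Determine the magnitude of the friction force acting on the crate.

f ≈ 35.7 N

The vertical component of P reduces the normal force: N = m g − P sin α = 803.6 − 32.12 = 771.5 N.
Horizontally, friction must balance P cos α = 35.67 N.
The static-friction limit is μ_s N = 115.7 N.
35.67 ≤ 115.7 N → static; friction equals the required 35.7 N.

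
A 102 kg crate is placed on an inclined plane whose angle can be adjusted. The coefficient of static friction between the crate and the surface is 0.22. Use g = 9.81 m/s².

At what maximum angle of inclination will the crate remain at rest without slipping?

θ_max ≈ 12.4°

At the slip threshold, m g sin θ = μ_s · m g cos θ, so tan θ = μ_s.
θ_max = arctan(0.22) = 12.4°.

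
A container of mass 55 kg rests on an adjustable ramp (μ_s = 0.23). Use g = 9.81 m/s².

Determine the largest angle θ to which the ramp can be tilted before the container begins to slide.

At the slip threshold, m g sin θ = μ_s · m g cos θ, so tan θ = μ_s.
θ_max = arctan(0.23) = 13°.

θ_max ≈ 13°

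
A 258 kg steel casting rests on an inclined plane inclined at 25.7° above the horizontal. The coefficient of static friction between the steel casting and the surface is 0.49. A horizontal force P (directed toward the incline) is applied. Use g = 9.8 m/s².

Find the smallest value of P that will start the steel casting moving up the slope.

P ≈ 3210 N

At impending motion up the slope, friction acts down-slope at its limit: f = μ_s N.
Perpendicular to the incline: N = m g cos θ + P sin θ.
Along the incline: P cos θ = m g sin θ + μ_s N = m g sin θ + μ_s (m g cos θ + P sin θ).
Solving, P (cos θ − μ_s sin θ) = m g (sin θ + μ_s cos θ), so P = 258×9.8×(sin 25.7° + 0.49 cos 25.7°)/(cos 25.7° − 0.49 sin 25.7°) = 2530×0.8752/0.6886 = 3210 N.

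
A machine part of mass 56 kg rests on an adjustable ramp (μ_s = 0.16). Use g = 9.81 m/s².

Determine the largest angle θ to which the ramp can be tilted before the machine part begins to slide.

θ_max ≈ 9.09°

At the slip threshold, m g sin θ = μ_s · m g cos θ, so tan θ = μ_s.
θ_max = arctan(0.16) = 9.09°.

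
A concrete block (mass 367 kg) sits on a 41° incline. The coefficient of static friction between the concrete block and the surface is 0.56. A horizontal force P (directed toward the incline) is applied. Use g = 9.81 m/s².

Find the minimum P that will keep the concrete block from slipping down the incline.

The concrete block tends to slide down (tan θ > μ_s), so at the point of impending slip friction acts up-slope at its limit: f = μ_s N.
Perpendicular to the incline: N = m g cos θ + P sin θ.
Along the incline: P cos θ + μ_s N = m g sin θ, i.e. P cos θ + μ_s (m g cos θ + P sin θ) = m g sin θ.
Solving, P (cos θ + μ_s sin θ) = m g (sin θ − μ_s cos θ), so P = 3600×0.2334/1.122 = 749 N.

P_min ≈ 749 N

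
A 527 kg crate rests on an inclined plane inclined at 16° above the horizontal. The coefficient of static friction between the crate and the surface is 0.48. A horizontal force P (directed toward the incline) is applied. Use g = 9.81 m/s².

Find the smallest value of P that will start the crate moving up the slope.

P ≈ 4600 N

At impending motion up the slope, friction acts down-slope at its limit: f = μ_s N.
Perpendicular to the incline: N = m g cos θ + P sin θ.
Along the incline: P cos θ = m g sin θ + μ_s N = m g sin θ + μ_s (m g cos θ + P sin θ).
Solving, P (cos θ − μ_s sin θ) = m g (sin θ + μ_s cos θ), so P = 527×9.81×(sin 16° + 0.48 cos 16°)/(cos 16° − 0.48 sin 16°) = 5170×0.737/0.829 = 4600 N.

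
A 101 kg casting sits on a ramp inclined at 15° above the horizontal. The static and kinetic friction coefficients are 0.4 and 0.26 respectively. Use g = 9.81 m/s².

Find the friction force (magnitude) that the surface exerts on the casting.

f ≈ 256 N (up the incline)

Normal force: N = m g cos θ = 101 × 9.81 × cos 15° = 957 N.
For equilibrium along the incline, friction must balance the weight component: f = m g sin θ = 256.4 N up the slope.
Maximum static friction available: μ_s N = 0.4 × 957 = 382.8 N.
Since |256.4| ≤ 382.8 N, the casting remains in static equilibrium and friction takes exactly the required value.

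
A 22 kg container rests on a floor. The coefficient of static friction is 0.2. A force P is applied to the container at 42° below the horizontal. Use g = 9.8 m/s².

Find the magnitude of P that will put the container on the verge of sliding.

N = m g + P sin α (the push presses the container into the floor).
At impending slip, P cos α = μ_s N = μ_s (m g + P sin α).
Solving: P (cos α − μ_s sin α) = μ_s m g → P = 0.2×216/(cos 42° − 0.2 sin 42°) = 43.1/0.6093 = 70.8 N.

P ≈ 70.8 N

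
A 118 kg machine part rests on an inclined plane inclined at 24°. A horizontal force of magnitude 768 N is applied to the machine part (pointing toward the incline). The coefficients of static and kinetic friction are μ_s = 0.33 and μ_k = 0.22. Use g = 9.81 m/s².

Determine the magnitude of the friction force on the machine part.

f ≈ 231 N (down the incline)

The horizontal push has a component P sin θ into the surface, so N = m g cos θ + P sin θ = 1058 + 312.4 = 1370 N.
Along the incline, the net driving force (taking up-slope positive) is P cos θ − m g sin θ = 701.6 − 470.8 = 230.8 N, so equilibrium requires friction f = -230.8 N (down-slope).
The limit of static friction is μ_s N = 452.1 N.
Since 230.8 N is within the 452.1 N limit, the machine part stays put and friction is exactly 231 N.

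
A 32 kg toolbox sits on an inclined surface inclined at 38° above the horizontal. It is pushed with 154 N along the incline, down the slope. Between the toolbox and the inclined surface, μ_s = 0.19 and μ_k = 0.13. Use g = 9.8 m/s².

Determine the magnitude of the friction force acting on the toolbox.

The normal reaction is N = m g cos θ = 247.1 N.
For equilibrium along the incline the friction force must supply f = m g sin θ + P = 193.1 + 154 = 347.1 N (positive meaning up-slope).
Maximum static friction available: μ_s N = 0.19 × 247.1 = 46.95 N.
|347.1| exceeds 46.95 N, so the toolbox slips down-slope; friction is kinetic, f = μ_k N = 0.13×247.1 = 32.1 N.

f ≈ 32.1 N (up the incline)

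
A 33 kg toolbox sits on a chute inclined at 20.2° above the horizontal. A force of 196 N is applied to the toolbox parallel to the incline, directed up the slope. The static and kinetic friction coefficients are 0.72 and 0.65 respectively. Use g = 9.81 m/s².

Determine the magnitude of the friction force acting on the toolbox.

Normal force: N = m g cos θ = 33 × 9.81 × cos 20.2° = 303.8 N.
For equilibrium along the incline the friction force must supply f = m g sin θ − P = 111.8 − 196 = -84.22 N (positive meaning up-slope).
Static friction can supply at most μ_s N = 218.7 N.
Since |-84.22| ≤ 218.7 N, static friction is sufficient; f equals the required value, not μ_s N.

f ≈ 84.2 N (down the incline)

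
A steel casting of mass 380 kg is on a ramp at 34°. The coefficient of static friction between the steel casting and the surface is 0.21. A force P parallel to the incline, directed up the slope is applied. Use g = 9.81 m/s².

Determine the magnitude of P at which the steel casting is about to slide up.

P ≈ 2730 N

At impending motion up the slope, friction acts down-slope at its limit: f = μ_s N.
P is parallel to the surface, so N = m g cos θ = 3090 N.
Along the incline: P = m g sin θ + μ_s N = 2080 + 0.21×3090 = 2730 N.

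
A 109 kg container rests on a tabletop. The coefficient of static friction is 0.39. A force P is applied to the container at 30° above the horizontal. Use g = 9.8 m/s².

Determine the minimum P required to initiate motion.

N = m g − P sin α (the pull lifts the container).
At impending slip, P cos α = μ_s N = μ_s (m g − P sin α).
Solving: P (cos α + μ_s sin α) = μ_s m g → P = 0.39×1070/(cos 30° + 0.39 sin 30°) = 417/1.061 = 393 N.

P ≈ 393 N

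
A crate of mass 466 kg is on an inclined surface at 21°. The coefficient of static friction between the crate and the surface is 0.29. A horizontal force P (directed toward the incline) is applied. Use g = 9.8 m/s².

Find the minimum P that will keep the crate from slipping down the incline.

P_min ≈ 386 N

The crate tends to slide down (tan θ > μ_s), so at the point of impending slip friction acts up-slope at its limit: f = μ_s N.
Perpendicular to the incline: N = m g cos θ + P sin θ.
Along the incline: P cos θ + μ_s N = m g sin θ, i.e. P cos θ + μ_s (m g cos θ + P sin θ) = m g sin θ.
Solving, P (cos θ + μ_s sin θ) = m g (sin θ − μ_s cos θ), so P = 4570×0.08763/1.038 = 386 N.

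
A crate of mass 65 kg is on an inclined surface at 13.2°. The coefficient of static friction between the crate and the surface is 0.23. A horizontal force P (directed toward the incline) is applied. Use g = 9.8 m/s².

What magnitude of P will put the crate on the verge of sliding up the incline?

P ≈ 313 N

At impending motion up the slope, friction acts down-slope at its limit: f = μ_s N.
Perpendicular to the incline: N = m g cos θ + P sin θ.
Along the incline: P cos θ = m g sin θ + μ_s N = m g sin θ + μ_s (m g cos θ + P sin θ).
Solving, P (cos θ − μ_s sin θ) = m g (sin θ + μ_s cos θ), so P = 65×9.8×(sin 13.2° + 0.23 cos 13.2°)/(cos 13.2° − 0.23 sin 13.2°) = 637×0.4523/0.9211 = 313 N.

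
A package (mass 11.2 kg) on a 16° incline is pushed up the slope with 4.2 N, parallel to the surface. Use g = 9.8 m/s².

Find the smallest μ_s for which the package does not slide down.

N = m g cos θ = 105.5 N.
Friction must make up the shortfall along the incline: f = m g sin θ − P = 30.25 − 4.2 = 26.05 N.
At the threshold f = μ_s N, so μ_s,min = 26.05/105.5 = 0.247.

μ_s,min ≈ 0.247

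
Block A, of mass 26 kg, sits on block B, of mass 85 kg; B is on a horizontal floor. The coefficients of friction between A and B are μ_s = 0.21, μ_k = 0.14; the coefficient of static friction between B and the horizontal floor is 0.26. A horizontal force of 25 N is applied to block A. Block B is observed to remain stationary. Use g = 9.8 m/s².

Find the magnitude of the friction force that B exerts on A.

Between the blocks, N₁ = m_A g = 254.8 N.
So the A–B interface can sustain at most μ_s N₁ = 53.51 N of static friction.
P = 25 N is within that limit, so A and B move together (both at rest); the A–B friction is simply f₁ = P = 25 N.
By Newton's third law B feels 25 N forward from A. With B stationary, the floor's static friction on B balances it: f₂ = 25 N (well within μ_s(m_A+m_B)g = 282.8 N).

f ≈ 25 N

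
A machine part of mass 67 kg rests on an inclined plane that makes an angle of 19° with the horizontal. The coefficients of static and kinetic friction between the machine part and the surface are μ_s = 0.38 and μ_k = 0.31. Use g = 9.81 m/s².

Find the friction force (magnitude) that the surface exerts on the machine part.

Perpendicular to the surface, N = m g cos θ = 67·9.81·cos 19° = 621.5 N.
For equilibrium along the incline, friction must balance the weight component: f = m g sin θ = 214 N up the slope.
The static-friction ceiling is μ_s N = 0.38 × 621.5 = 236.2 N.
Since |214| ≤ 236.2 N, the machine part remains in static equilibrium and friction takes exactly the required value.

f ≈ 214 N (up the incline)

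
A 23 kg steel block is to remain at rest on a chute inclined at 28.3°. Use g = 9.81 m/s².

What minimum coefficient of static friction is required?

μ_s,min ≈ 0.538

At the slip threshold m g sin θ = μ_s m g cos θ, so μ_s,min = tan θ.
μ_s,min = tan 28.3° = 0.538.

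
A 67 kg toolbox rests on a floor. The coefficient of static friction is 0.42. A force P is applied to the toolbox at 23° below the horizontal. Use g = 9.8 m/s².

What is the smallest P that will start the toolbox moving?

P ≈ 365 N

N = m g + P sin α (the push presses the toolbox into the floor).
At impending slip, P cos α = μ_s N = μ_s (m g + P sin α).
Solving: P (cos α − μ_s sin α) = μ_s m g → P = 0.42×657/(cos 23° − 0.42 sin 23°) = 276/0.7564 = 365 N.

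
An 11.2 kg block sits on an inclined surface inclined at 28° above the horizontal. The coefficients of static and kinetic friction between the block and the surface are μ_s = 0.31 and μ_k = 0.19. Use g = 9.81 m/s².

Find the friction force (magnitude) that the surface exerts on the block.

The normal reaction is N = m g cos θ = 97.01 N.
Along the slope the weight component is m g sin θ = 51.58 N; friction must supply exactly this, acting up-slope.
Static friction can supply at most μ_s N = 30.07 N.
Since |51.58| > 30.07 N, static friction cannot hold it; the block slides down the incline and kinetic friction applies: f = μ_k N = 0.19 × 97.01 = 18.4 N.

f ≈ 18.4 N (up the incline)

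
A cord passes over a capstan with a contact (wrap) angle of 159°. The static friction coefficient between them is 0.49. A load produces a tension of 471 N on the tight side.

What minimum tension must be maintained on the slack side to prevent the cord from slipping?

T_min ≈ 121 N

Capstan equation at impending slip: T_tight/T_slack = e^{μβ}.
β = 159° = 2.775 rad; e^{μβ} = e^{0.49×2.775} = 3.895.
T_slack = T_tight / e^{μβ} = 471 / 3.895 = 121 N.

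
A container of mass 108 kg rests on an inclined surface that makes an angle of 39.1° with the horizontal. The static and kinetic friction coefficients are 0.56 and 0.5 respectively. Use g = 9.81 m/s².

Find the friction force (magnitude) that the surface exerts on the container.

Normal force: N = m g cos θ = 108 × 9.81 × cos 39.1° = 822.2 N.
For equilibrium along the incline, friction must balance the weight component: f = m g sin θ = 668.2 N up the slope.
The static-friction ceiling is μ_s N = 0.56 × 822.2 = 460.4 N.
|668.2| exceeds 460.4 N, so the container slips down-slope; friction is kinetic, f = μ_k N = 0.5×822.2 = 411 N.

f ≈ 411 N (up the incline)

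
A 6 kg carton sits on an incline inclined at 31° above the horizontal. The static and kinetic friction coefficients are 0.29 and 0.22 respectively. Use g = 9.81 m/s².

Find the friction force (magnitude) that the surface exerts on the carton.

Perpendicular to the surface, N = m g cos θ = 6·9.81·cos 31° = 50.45 N.
For equilibrium along the incline, friction must balance the weight component: f = m g sin θ = 30.32 N up the slope.
The static-friction ceiling is μ_s N = 0.29 × 50.45 = 14.63 N.
Since |30.32| > 14.63 N, static friction cannot hold it; the carton slides down the incline and kinetic friction applies: f = μ_k N = 0.22 × 50.45 = 11.1 N.

f ≈ 11.1 N (up the incline)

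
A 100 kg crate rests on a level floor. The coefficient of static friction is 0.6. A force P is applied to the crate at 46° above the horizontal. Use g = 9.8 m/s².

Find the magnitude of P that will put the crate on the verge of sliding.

N = m g − P sin α (the pull lifts the crate).
At impending slip, P cos α = μ_s N = μ_s (m g − P sin α).
Solving: P (cos α + μ_s sin α) = μ_s m g → P = 0.6×980/(cos 46° + 0.6 sin 46°) = 588/1.126 = 522 N.

P ≈ 522 N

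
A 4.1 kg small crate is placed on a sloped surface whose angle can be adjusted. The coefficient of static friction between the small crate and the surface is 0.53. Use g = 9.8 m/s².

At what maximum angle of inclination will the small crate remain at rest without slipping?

At the slip threshold, m g sin θ = μ_s · m g cos θ, so tan θ = μ_s.
θ_max = arctan(0.53) = 27.9°.

θ_max ≈ 27.9°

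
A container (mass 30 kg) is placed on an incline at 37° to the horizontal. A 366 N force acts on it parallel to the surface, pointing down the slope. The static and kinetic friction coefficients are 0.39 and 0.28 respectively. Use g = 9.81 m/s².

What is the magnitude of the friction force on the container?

f ≈ 65.8 N (up the incline)

Perpendicular to the surface, N = m g cos θ = 30·9.81·cos 37° = 235 N.
For equilibrium along the incline the friction force must supply f = m g sin θ + P = 177.1 + 366 = 543.1 N (positive meaning up-slope).
The static-friction ceiling is μ_s N = 0.39 × 235 = 91.66 N.
Since |543.1| > 91.66 N, static friction cannot hold it; the container slides down the incline and kinetic friction applies: f = μ_k N = 0.28 × 235 = 65.8 N.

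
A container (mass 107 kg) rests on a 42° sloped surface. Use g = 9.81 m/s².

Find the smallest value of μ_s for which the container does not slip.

At the slip threshold m g sin θ = μ_s m g cos θ, so μ_s,min = tan θ.
μ_s,min = tan 42° = 0.9.

μ_s,min ≈ 0.9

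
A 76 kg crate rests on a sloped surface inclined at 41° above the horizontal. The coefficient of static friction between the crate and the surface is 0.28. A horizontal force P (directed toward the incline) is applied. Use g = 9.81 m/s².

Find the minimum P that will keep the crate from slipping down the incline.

P_min ≈ 353 N

The crate tends to slide down (tan θ > μ_s), so at the point of impending slip friction acts up-slope at its limit: f = μ_s N.
Perpendicular to the incline: N = m g cos θ + P sin θ.
Along the incline: P cos θ + μ_s N = m g sin θ, i.e. P cos θ + μ_s (m g cos θ + P sin θ) = m g sin θ.
Solving, P (cos θ + μ_s sin θ) = m g (sin θ − μ_s cos θ), so P = 746×0.4447/0.9384 = 353 N.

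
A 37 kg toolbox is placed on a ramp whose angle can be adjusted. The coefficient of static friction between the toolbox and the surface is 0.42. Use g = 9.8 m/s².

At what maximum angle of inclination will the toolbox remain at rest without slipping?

θ_max ≈ 22.8°

At the slip threshold, m g sin θ = μ_s · m g cos θ, so tan θ = μ_s.
θ_max = arctan(0.42) = 22.8°.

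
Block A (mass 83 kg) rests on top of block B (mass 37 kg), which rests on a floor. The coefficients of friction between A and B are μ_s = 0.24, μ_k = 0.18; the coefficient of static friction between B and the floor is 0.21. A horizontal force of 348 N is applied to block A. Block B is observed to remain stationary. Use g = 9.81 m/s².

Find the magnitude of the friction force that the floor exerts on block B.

f ≈ 147 N

Between the blocks, N₁ = m_A g = 814.2 N.
So the A–B interface can sustain at most μ_s N₁ = 195.4 N of static friction.
Since P = 348 N > 195.4 N, A slides on B; the A–B friction is kinetic: f₁ = μ_k N₁ = 0.18×814.2 = 147 N.
B experiences an equal 147 N forward from A (third law). B is in equilibrium, so the floor supplies f₂ = 147 N of static friction (limit μ_s(m_A+m_B)g = 247.2 N, not exceeded).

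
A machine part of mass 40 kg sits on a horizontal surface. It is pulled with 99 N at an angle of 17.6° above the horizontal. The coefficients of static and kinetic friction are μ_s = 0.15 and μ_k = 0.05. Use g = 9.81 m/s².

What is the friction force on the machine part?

N = m g − P sin α = 392.4 − 99×sin 17.6° = 362.5 N.
Horizontally, friction must balance P cos α = 94.37 N.
μ_s N = 0.15 × 362.5 = 54.37 N.
94.37 > 54.37 N → the machine part slides; f = μ_k N = 0.05×362.5 = 18.1 N.

f ≈ 18.1 N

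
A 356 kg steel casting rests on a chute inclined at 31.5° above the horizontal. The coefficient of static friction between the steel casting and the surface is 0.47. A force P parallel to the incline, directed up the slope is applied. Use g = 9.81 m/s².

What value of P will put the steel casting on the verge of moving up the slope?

P ≈ 3220 N

At impending motion up the slope, friction acts down-slope at its limit: f = μ_s N.
P is parallel to the surface, so N = m g cos θ = 2980 N.
Along the incline: P = m g sin θ + μ_s N = 1820 + 0.47×2980 = 3220 N.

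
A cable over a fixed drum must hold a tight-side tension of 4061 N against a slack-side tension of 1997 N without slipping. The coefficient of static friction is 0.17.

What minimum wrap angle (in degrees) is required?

β_min ≈ 239°

T₂/T₁ = e^{μβ} → β = ln(T₂/T₁)/μ.
β = ln(4061/1997)/0.17 = 0.7098/0.17 = 4.175 rad.
In degrees: β = 4.175 × 180/π = 239°.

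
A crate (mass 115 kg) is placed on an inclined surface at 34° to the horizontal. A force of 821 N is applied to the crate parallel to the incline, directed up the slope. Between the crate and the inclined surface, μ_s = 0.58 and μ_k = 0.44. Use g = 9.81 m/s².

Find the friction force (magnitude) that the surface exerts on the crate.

Perpendicular to the surface, N = m g cos θ = 115·9.81·cos 34° = 935.3 N.
Parallel to the incline, ΣF = 0 gives f = m g sin θ − P = 630.9 − 821 = -190.1 N (up-slope positive).
Static friction can supply at most μ_s N = 542.5 N.
Since |-190.1| ≤ 542.5 N, the crate remains in static equilibrium and friction takes exactly the required value.

f ≈ 190 N (down the incline)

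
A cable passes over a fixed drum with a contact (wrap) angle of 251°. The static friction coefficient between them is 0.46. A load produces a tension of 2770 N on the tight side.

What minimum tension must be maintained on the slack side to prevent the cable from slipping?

Capstan equation at impending slip: T_tight/T_slack = e^{μβ}.
β = 251° = 4.381 rad; e^{μβ} = e^{0.46×4.381} = 7.502.
T_slack = T_tight / e^{μβ} = 2770 / 7.502 = 369 N.

T_min ≈ 369 N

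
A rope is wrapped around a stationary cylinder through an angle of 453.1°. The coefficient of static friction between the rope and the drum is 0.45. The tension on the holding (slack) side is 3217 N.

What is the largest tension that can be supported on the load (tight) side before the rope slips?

At impending slip the capstan equation gives T₂/T₁ = e^{μβ} with β in radians.
β = 453.1° × π/180 = 7.908 rad.
e^{μβ} = e^{0.45×7.908} = 35.12.
T₂ = T₁ · e^{μβ} = 3217 × 35.12 = 113000 N.

T_max ≈ 113000 N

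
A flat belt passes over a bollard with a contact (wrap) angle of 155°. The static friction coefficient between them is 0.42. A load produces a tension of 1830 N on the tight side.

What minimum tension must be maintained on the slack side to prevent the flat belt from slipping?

T_min ≈ 587 N

Capstan equation at impending slip: T_tight/T_slack = e^{μβ}.
β = 155° = 2.705 rad; e^{μβ} = e^{0.42×2.705} = 3.115.
T_slack = T_tight / e^{μβ} = 1830 / 3.115 = 587 N.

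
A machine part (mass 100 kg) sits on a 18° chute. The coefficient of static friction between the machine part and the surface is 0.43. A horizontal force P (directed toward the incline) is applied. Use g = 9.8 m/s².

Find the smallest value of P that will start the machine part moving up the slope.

P ≈ 860 N

At impending motion up the slope, friction acts down-slope at its limit: f = μ_s N.
Perpendicular to the incline: N = m g cos θ + P sin θ.
Along the incline: P cos θ = m g sin θ + μ_s N = m g sin θ + μ_s (m g cos θ + P sin θ).
Solving, P (cos θ − μ_s sin θ) = m g (sin θ + μ_s cos θ), so P = 100×9.8×(sin 18° + 0.43 cos 18°)/(cos 18° − 0.43 sin 18°) = 980×0.718/0.8182 = 860 N.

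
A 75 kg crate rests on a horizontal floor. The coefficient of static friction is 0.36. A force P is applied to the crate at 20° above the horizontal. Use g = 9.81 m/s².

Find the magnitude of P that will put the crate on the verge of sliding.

P ≈ 249 N

N = m g − P sin α (the pull lifts the crate).
At impending slip, P cos α = μ_s N = μ_s (m g − P sin α).
Solving: P (cos α + μ_s sin α) = μ_s m g → P = 0.36×736/(cos 20° + 0.36 sin 20°) = 265/1.063 = 249 N.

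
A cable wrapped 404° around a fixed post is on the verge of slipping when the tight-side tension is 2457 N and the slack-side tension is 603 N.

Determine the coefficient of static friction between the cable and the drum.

T₂/T₁ = e^{μβ} → μ = ln(T₂/T₁)/β.
β = 404° = 7.051 rad.
μ = ln(2457/603)/7.051 = ln(4.075)/7.051 = 0.199.

μ ≈ 0.199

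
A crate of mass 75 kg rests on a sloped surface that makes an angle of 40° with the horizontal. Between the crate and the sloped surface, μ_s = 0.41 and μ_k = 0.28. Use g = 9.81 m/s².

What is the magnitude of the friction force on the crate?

Perpendicular to the surface, N = m g cos θ = 75·9.81·cos 40° = 563.6 N.
Along the slope the weight component is m g sin θ = 472.9 N; friction must supply exactly this, acting up-slope.
Maximum static friction available: μ_s N = 0.41 × 563.6 = 231.1 N.
|472.9| exceeds 231.1 N, so the crate slips down-slope; friction is kinetic, f = μ_k N = 0.28×563.6 = 158 N.

f ≈ 158 N (up the incline)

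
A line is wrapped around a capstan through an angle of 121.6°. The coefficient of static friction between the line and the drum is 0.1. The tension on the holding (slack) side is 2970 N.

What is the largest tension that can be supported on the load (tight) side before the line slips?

T_max ≈ 3670 N

At impending slip the capstan equation gives T₂/T₁ = e^{μβ} with β in radians.
β = 121.6° × π/180 = 2.122 rad.
e^{μβ} = e^{0.1×2.122} = 1.236.
T₂ = T₁ · e^{μβ} = 2970 × 1.236 = 3670 N.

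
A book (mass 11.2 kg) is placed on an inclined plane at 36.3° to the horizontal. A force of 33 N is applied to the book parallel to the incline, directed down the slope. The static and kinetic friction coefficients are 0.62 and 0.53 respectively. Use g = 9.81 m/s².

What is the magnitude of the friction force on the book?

f ≈ 46.9 N (up the incline)

Normal force: N = m g cos θ = 11.2 × 9.81 × cos 36.3° = 88.55 N.
Parallel to the incline, ΣF = 0 gives f = m g sin θ + P = 65.05 + 33 = 98.05 N (up-slope positive).
Maximum static friction available: μ_s N = 0.62 × 88.55 = 54.9 N.
Since |98.05| > 54.9 N, static friction cannot hold it; the book slides down the incline and kinetic friction applies: f = μ_k N = 0.53 × 88.55 = 46.9 N.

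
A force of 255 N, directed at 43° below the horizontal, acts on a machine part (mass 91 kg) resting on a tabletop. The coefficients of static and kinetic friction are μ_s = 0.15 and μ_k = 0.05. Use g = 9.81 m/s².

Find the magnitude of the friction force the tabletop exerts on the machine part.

The vertical component of P adds to the normal force: N = m g + P sin α = 892.7 + 173.9 = 1067 N.
The horizontal driving force is P cos α = 186.5 N, so equilibrium needs friction f = 186.5 N.
μ_s N = 0.15 × 1067 = 160 N.
186.5 > 160 N → the machine part slides; f = μ_k N = 0.05×1067 = 53.3 N.

f ≈ 53.3 N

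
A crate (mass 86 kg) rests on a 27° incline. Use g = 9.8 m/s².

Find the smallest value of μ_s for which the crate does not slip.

At the slip threshold m g sin θ = μ_s m g cos θ, so μ_s,min = tan θ.
μ_s,min = tan 27° = 0.51.

μ_s,min ≈ 0.51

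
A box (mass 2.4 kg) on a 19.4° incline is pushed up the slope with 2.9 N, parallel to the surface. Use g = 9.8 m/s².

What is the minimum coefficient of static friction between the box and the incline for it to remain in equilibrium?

N = m g cos θ = 22.18 N.
Friction must make up the shortfall along the incline: f = m g sin θ − P = 7.812 − 2.9 = 4.912 N.
At the threshold f = μ_s N, so μ_s,min = 4.912/22.18 = 0.221.

μ_s,min ≈ 0.221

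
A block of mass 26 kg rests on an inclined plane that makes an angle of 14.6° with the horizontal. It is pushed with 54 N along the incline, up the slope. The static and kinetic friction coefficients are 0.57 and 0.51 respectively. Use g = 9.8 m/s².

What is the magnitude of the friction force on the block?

f ≈ 10.2 N (up the incline)

Normal force: N = m g cos θ = 26 × 9.8 × cos 14.6° = 246.6 N.
The friction needed for equilibrium is m g sin θ − P = 64.23 − 54 = 10.23 N, measured positive up-slope.
Static friction can supply at most μ_s N = 140.5 N.
Since |10.23| ≤ 140.5 N, no slip — friction simply equals what equilibrium demands.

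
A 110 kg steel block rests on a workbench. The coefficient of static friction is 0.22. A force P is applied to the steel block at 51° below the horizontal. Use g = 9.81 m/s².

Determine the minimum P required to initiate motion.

P ≈ 518 N

N = m g + P sin α (the push presses the steel block into the workbench).
At impending slip, P cos α = μ_s N = μ_s (m g + P sin α).
Solving: P (cos α − μ_s sin α) = μ_s m g → P = 0.22×1080/(cos 51° − 0.22 sin 51°) = 237/0.4583 = 518 N.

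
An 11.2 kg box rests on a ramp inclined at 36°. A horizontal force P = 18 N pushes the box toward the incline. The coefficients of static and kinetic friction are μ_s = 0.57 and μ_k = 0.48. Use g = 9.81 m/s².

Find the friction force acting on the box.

f ≈ 50 N (up the incline)

The horizontal push has a component P sin θ into the surface, so N = m g cos θ + P sin θ = 88.89 + 10.58 = 99.47 N.
Along the incline, the net driving force (taking up-slope positive) is P cos θ − m g sin θ = 14.56 − 64.58 = -50.02 N, so equilibrium requires friction f = 50.02 N (up-slope).
The limit of static friction is μ_s N = 56.7 N.
|f_req| = 50.02 ≤ 56.7 N → the box is in equilibrium; friction equals the required value.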